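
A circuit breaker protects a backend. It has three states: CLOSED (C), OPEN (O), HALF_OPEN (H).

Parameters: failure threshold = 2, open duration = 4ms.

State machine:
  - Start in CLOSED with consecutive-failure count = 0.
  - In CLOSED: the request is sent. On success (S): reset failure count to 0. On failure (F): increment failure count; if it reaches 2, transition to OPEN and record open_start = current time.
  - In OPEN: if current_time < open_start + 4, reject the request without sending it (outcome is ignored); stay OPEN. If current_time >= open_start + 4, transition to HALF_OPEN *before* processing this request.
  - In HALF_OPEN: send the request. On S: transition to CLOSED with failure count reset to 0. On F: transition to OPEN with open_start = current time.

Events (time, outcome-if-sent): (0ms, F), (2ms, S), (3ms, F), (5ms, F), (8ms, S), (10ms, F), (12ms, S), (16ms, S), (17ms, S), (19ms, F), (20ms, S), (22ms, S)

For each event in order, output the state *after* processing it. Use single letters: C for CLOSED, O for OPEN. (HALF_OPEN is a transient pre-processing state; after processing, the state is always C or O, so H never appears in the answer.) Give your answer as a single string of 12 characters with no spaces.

State after each event:
  event#1 t=0ms outcome=F: state=CLOSED
  event#2 t=2ms outcome=S: state=CLOSED
  event#3 t=3ms outcome=F: state=CLOSED
  event#4 t=5ms outcome=F: state=OPEN
  event#5 t=8ms outcome=S: state=OPEN
  event#6 t=10ms outcome=F: state=OPEN
  event#7 t=12ms outcome=S: state=OPEN
  event#8 t=16ms outcome=S: state=CLOSED
  event#9 t=17ms outcome=S: state=CLOSED
  event#10 t=19ms outcome=F: state=CLOSED
  event#11 t=20ms outcome=S: state=CLOSED
  event#12 t=22ms outcome=S: state=CLOSED

Answer: CCCOOOOCCCCC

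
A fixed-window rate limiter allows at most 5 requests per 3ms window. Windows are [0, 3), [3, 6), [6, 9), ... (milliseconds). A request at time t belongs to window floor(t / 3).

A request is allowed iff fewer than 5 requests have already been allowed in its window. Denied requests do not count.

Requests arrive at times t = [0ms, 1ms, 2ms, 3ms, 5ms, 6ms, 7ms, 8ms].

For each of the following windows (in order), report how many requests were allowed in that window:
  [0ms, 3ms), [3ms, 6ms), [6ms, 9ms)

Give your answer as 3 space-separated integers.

Answer: 3 2 3

Derivation:
Processing requests:
  req#1 t=0ms (window 0): ALLOW
  req#2 t=1ms (window 0): ALLOW
  req#3 t=2ms (window 0): ALLOW
  req#4 t=3ms (window 1): ALLOW
  req#5 t=5ms (window 1): ALLOW
  req#6 t=6ms (window 2): ALLOW
  req#7 t=7ms (window 2): ALLOW
  req#8 t=8ms (window 2): ALLOW

Allowed counts by window: 3 2 3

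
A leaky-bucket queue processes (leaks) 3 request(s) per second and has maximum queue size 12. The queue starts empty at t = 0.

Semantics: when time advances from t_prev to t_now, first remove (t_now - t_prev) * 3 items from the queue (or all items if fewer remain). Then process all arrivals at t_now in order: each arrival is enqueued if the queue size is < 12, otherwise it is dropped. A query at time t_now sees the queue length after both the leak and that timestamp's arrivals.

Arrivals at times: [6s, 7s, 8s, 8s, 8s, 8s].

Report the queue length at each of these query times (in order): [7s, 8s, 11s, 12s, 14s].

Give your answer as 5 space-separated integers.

Answer: 1 4 0 0 0

Derivation:
Queue lengths at query times:
  query t=7s: backlog = 1
  query t=8s: backlog = 4
  query t=11s: backlog = 0
  query t=12s: backlog = 0
  query t=14s: backlog = 0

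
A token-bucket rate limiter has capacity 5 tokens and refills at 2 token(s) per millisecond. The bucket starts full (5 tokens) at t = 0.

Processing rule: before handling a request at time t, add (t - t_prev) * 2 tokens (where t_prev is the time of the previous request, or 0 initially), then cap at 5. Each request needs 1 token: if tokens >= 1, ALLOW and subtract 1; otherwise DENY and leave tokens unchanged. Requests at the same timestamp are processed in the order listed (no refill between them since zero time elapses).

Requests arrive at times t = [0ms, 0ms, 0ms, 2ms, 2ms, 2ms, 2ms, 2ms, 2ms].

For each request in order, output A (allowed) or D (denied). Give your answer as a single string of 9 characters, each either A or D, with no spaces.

Simulating step by step:
  req#1 t=0ms: ALLOW
  req#2 t=0ms: ALLOW
  req#3 t=0ms: ALLOW
  req#4 t=2ms: ALLOW
  req#5 t=2ms: ALLOW
  req#6 t=2ms: ALLOW
  req#7 t=2ms: ALLOW
  req#8 t=2ms: ALLOW
  req#9 t=2ms: DENY

Answer: AAAAAAAAD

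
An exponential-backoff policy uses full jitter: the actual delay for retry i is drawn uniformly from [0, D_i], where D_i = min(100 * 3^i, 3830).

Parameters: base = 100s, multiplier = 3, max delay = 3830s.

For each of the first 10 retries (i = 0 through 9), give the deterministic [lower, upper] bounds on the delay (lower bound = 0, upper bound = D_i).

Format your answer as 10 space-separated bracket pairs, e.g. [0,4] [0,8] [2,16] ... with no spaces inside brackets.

Computing bounds per retry:
  i=0: D_i=min(100*3^0,3830)=100, bounds=[0,100]
  i=1: D_i=min(100*3^1,3830)=300, bounds=[0,300]
  i=2: D_i=min(100*3^2,3830)=900, bounds=[0,900]
  i=3: D_i=min(100*3^3,3830)=2700, bounds=[0,2700]
  i=4: D_i=min(100*3^4,3830)=3830, bounds=[0,3830]
  i=5: D_i=min(100*3^5,3830)=3830, bounds=[0,3830]
  i=6: D_i=min(100*3^6,3830)=3830, bounds=[0,3830]
  i=7: D_i=min(100*3^7,3830)=3830, bounds=[0,3830]
  i=8: D_i=min(100*3^8,3830)=3830, bounds=[0,3830]
  i=9: D_i=min(100*3^9,3830)=3830, bounds=[0,3830]

Answer: [0,100] [0,300] [0,900] [0,2700] [0,3830] [0,3830] [0,3830] [0,3830] [0,3830] [0,3830]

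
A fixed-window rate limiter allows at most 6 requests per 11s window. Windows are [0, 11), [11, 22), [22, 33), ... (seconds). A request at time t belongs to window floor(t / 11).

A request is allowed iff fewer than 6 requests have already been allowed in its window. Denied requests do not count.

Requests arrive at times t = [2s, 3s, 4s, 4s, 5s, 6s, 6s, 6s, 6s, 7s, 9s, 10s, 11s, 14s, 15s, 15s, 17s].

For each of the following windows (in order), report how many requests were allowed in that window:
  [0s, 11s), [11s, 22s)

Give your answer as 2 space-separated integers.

Processing requests:
  req#1 t=2s (window 0): ALLOW
  req#2 t=3s (window 0): ALLOW
  req#3 t=4s (window 0): ALLOW
  req#4 t=4s (window 0): ALLOW
  req#5 t=5s (window 0): ALLOW
  req#6 t=6s (window 0): ALLOW
  req#7 t=6s (window 0): DENY
  req#8 t=6s (window 0): DENY
  req#9 t=6s (window 0): DENY
  req#10 t=7s (window 0): DENY
  req#11 t=9s (window 0): DENY
  req#12 t=10s (window 0): DENY
  req#13 t=11s (window 1): ALLOW
  req#14 t=14s (window 1): ALLOW
  req#15 t=15s (window 1): ALLOW
  req#16 t=15s (window 1): ALLOW
  req#17 t=17s (window 1): ALLOW

Allowed counts by window: 6 5

Answer: 6 5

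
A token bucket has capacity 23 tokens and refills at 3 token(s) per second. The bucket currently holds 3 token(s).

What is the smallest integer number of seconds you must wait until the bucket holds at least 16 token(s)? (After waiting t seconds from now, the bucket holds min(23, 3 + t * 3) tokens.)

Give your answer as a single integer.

Need 3 + t * 3 >= 16, so t >= 13/3.
Smallest integer t = ceil(13/3) = 5.

Answer: 5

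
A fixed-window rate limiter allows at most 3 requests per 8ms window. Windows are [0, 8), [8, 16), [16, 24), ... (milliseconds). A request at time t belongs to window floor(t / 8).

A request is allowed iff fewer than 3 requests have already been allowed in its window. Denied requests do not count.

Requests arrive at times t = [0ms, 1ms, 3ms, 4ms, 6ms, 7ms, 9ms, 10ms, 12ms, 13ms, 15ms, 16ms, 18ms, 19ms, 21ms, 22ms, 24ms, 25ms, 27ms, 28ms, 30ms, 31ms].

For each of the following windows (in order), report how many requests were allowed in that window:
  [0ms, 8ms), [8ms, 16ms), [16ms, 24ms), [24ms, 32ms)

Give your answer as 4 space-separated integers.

Processing requests:
  req#1 t=0ms (window 0): ALLOW
  req#2 t=1ms (window 0): ALLOW
  req#3 t=3ms (window 0): ALLOW
  req#4 t=4ms (window 0): DENY
  req#5 t=6ms (window 0): DENY
  req#6 t=7ms (window 0): DENY
  req#7 t=9ms (window 1): ALLOW
  req#8 t=10ms (window 1): ALLOW
  req#9 t=12ms (window 1): ALLOW
  req#10 t=13ms (window 1): DENY
  req#11 t=15ms (window 1): DENY
  req#12 t=16ms (window 2): ALLOW
  req#13 t=18ms (window 2): ALLOW
  req#14 t=19ms (window 2): ALLOW
  req#15 t=21ms (window 2): DENY
  req#16 t=22ms (window 2): DENY
  req#17 t=24ms (window 3): ALLOW
  req#18 t=25ms (window 3): ALLOW
  req#19 t=27ms (window 3): ALLOW
  req#20 t=28ms (window 3): DENY
  req#21 t=30ms (window 3): DENY
  req#22 t=31ms (window 3): DENY

Allowed counts by window: 3 3 3 3

Answer: 3 3 3 3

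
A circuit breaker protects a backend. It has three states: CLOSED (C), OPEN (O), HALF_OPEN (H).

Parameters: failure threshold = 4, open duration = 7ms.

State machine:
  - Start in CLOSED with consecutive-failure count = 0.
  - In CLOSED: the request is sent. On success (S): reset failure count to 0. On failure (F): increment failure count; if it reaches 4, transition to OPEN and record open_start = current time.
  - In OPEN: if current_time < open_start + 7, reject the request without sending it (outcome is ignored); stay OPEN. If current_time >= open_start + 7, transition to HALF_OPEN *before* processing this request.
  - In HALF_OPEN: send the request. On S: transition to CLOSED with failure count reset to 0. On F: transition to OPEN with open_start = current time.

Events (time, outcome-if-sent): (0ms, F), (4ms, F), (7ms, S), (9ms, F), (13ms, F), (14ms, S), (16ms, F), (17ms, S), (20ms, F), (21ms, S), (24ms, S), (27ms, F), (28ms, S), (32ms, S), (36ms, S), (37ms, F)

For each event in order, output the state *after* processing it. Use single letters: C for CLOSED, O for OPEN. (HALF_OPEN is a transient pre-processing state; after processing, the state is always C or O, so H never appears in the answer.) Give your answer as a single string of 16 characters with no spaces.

State after each event:
  event#1 t=0ms outcome=F: state=CLOSED
  event#2 t=4ms outcome=F: state=CLOSED
  event#3 t=7ms outcome=S: state=CLOSED
  event#4 t=9ms outcome=F: state=CLOSED
  event#5 t=13ms outcome=F: state=CLOSED
  event#6 t=14ms outcome=S: state=CLOSED
  event#7 t=16ms outcome=F: state=CLOSED
  event#8 t=17ms outcome=S: state=CLOSED
  event#9 t=20ms outcome=F: state=CLOSED
  event#10 t=21ms outcome=S: state=CLOSED
  event#11 t=24ms outcome=S: state=CLOSED
  event#12 t=27ms outcome=F: state=CLOSED
  event#13 t=28ms outcome=S: state=CLOSED
  event#14 t=32ms outcome=S: state=CLOSED
  event#15 t=36ms outcome=S: state=CLOSED
  event#16 t=37ms outcome=F: state=CLOSED

Answer: CCCCCCCCCCCCCCCC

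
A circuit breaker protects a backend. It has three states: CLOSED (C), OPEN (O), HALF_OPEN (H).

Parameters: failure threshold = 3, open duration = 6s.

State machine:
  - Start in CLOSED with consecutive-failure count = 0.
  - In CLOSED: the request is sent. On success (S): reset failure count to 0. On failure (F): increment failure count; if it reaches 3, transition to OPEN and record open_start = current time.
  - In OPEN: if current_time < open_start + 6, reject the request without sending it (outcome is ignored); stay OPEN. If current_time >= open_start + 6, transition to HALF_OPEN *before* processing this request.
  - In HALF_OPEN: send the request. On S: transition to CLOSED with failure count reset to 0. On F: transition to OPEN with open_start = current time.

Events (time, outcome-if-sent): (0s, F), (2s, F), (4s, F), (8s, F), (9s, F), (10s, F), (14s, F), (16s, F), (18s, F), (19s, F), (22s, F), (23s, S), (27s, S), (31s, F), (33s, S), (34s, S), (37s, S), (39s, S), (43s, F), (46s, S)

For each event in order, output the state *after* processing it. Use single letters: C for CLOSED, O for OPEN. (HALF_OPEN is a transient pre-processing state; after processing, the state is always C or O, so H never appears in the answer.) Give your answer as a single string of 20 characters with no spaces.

Answer: CCOOOOOOOOOOOOOOCCCC

Derivation:
State after each event:
  event#1 t=0s outcome=F: state=CLOSED
  event#2 t=2s outcome=F: state=CLOSED
  event#3 t=4s outcome=F: state=OPEN
  event#4 t=8s outcome=F: state=OPEN
  event#5 t=9s outcome=F: state=OPEN
  event#6 t=10s outcome=F: state=OPEN
  event#7 t=14s outcome=F: state=OPEN
  event#8 t=16s outcome=F: state=OPEN
  event#9 t=18s outcome=F: state=OPEN
  event#10 t=19s outcome=F: state=OPEN
  event#11 t=22s outcome=F: state=OPEN
  event#12 t=23s outcome=S: state=OPEN
  event#13 t=27s outcome=S: state=OPEN
  event#14 t=31s outcome=F: state=OPEN
  event#15 t=33s outcome=S: state=OPEN
  event#16 t=34s outcome=S: state=OPEN
  event#17 t=37s outcome=S: state=CLOSED
  event#18 t=39s outcome=S: state=CLOSED
  event#19 t=43s outcome=F: state=CLOSED
  event#20 t=46s outcome=S: state=CLOSED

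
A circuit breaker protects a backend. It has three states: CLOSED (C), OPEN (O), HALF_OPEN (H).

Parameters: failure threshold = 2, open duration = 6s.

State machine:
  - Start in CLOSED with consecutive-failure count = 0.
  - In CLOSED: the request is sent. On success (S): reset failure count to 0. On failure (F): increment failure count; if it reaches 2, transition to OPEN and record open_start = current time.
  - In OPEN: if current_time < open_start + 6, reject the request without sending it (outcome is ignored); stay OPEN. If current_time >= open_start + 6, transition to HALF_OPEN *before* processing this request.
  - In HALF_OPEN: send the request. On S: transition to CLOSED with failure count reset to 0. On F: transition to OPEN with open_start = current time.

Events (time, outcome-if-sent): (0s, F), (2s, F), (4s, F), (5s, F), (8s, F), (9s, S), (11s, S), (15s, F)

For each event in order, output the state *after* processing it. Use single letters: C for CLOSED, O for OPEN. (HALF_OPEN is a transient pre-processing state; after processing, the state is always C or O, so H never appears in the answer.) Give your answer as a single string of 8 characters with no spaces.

Answer: COOOOOOO

Derivation:
State after each event:
  event#1 t=0s outcome=F: state=CLOSED
  event#2 t=2s outcome=F: state=OPEN
  event#3 t=4s outcome=F: state=OPEN
  event#4 t=5s outcome=F: state=OPEN
  event#5 t=8s outcome=F: state=OPEN
  event#6 t=9s outcome=S: state=OPEN
  event#7 t=11s outcome=S: state=OPEN
  event#8 t=15s outcome=F: state=OPEN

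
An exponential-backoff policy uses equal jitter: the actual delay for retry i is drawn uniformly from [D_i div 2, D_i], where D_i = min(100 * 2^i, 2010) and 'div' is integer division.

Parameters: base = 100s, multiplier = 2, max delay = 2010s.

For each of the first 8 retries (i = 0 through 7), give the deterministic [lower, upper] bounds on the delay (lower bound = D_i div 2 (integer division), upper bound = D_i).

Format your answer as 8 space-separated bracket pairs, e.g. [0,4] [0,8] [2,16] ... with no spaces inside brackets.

Computing bounds per retry:
  i=0: D_i=min(100*2^0,2010)=100, bounds=[50,100]
  i=1: D_i=min(100*2^1,2010)=200, bounds=[100,200]
  i=2: D_i=min(100*2^2,2010)=400, bounds=[200,400]
  i=3: D_i=min(100*2^3,2010)=800, bounds=[400,800]
  i=4: D_i=min(100*2^4,2010)=1600, bounds=[800,1600]
  i=5: D_i=min(100*2^5,2010)=2010, bounds=[1005,2010]
  i=6: D_i=min(100*2^6,2010)=2010, bounds=[1005,2010]
  i=7: D_i=min(100*2^7,2010)=2010, bounds=[1005,2010]

Answer: [50,100] [100,200] [200,400] [400,800] [800,1600] [1005,2010] [1005,2010] [1005,2010]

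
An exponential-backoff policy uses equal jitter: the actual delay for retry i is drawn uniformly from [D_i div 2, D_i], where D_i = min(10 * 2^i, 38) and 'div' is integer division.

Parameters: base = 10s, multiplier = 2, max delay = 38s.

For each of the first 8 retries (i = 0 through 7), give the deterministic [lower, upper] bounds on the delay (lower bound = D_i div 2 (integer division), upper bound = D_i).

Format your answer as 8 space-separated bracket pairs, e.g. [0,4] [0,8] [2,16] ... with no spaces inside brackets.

Answer: [5,10] [10,20] [19,38] [19,38] [19,38] [19,38] [19,38] [19,38]

Derivation:
Computing bounds per retry:
  i=0: D_i=min(10*2^0,38)=10, bounds=[5,10]
  i=1: D_i=min(10*2^1,38)=20, bounds=[10,20]
  i=2: D_i=min(10*2^2,38)=38, bounds=[19,38]
  i=3: D_i=min(10*2^3,38)=38, bounds=[19,38]
  i=4: D_i=min(10*2^4,38)=38, bounds=[19,38]
  i=5: D_i=min(10*2^5,38)=38, bounds=[19,38]
  i=6: D_i=min(10*2^6,38)=38, bounds=[19,38]
  i=7: D_i=min(10*2^7,38)=38, bounds=[19,38]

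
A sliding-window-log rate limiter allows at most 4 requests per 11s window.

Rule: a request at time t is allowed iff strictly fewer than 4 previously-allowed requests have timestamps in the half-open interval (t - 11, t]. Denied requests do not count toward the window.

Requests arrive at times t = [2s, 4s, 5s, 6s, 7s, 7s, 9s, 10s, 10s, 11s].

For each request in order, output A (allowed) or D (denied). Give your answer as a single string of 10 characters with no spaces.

Tracking allowed requests in the window:
  req#1 t=2s: ALLOW
  req#2 t=4s: ALLOW
  req#3 t=5s: ALLOW
  req#4 t=6s: ALLOW
  req#5 t=7s: DENY
  req#6 t=7s: DENY
  req#7 t=9s: DENY
  req#8 t=10s: DENY
  req#9 t=10s: DENY
  req#10 t=11s: DENY

Answer: AAAADDDDDD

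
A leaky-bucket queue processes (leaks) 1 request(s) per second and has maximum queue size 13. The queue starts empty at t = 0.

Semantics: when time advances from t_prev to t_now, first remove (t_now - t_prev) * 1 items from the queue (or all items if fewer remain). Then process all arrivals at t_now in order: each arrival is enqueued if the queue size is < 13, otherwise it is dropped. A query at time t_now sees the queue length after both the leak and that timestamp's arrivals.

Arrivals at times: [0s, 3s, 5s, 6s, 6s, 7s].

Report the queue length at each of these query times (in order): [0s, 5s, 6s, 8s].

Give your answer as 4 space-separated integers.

Answer: 1 1 2 1

Derivation:
Queue lengths at query times:
  query t=0s: backlog = 1
  query t=5s: backlog = 1
  query t=6s: backlog = 2
  query t=8s: backlog = 1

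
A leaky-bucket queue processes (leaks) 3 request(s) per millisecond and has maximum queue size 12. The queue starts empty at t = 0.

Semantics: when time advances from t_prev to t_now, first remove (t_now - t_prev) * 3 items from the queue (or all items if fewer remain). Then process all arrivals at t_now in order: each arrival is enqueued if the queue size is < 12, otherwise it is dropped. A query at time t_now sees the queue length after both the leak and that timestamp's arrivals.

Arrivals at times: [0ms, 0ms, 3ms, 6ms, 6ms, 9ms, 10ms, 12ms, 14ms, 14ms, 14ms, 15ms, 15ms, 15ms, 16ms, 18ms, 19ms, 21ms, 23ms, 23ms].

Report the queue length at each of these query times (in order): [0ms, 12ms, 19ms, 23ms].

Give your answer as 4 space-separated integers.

Queue lengths at query times:
  query t=0ms: backlog = 2
  query t=12ms: backlog = 1
  query t=19ms: backlog = 1
  query t=23ms: backlog = 2

Answer: 2 1 1 2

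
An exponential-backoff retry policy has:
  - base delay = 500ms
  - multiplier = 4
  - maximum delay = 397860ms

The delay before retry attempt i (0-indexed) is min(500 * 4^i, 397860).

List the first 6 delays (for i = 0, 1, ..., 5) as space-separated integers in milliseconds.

Answer: 500 2000 8000 32000 128000 397860

Derivation:
Computing each delay:
  i=0: min(500*4^0, 397860) = 500
  i=1: min(500*4^1, 397860) = 2000
  i=2: min(500*4^2, 397860) = 8000
  i=3: min(500*4^3, 397860) = 32000
  i=4: min(500*4^4, 397860) = 128000
  i=5: min(500*4^5, 397860) = 397860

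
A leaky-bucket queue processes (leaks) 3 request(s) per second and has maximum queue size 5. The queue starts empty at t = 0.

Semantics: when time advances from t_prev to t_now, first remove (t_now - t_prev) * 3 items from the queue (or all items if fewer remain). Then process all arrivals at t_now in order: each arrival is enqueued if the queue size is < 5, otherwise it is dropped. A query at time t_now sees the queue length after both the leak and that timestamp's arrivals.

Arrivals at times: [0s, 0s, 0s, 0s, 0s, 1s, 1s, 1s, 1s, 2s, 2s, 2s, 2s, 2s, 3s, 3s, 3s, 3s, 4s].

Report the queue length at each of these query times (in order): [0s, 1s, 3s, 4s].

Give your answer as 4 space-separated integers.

Answer: 5 5 5 3

Derivation:
Queue lengths at query times:
  query t=0s: backlog = 5
  query t=1s: backlog = 5
  query t=3s: backlog = 5
  query t=4s: backlog = 3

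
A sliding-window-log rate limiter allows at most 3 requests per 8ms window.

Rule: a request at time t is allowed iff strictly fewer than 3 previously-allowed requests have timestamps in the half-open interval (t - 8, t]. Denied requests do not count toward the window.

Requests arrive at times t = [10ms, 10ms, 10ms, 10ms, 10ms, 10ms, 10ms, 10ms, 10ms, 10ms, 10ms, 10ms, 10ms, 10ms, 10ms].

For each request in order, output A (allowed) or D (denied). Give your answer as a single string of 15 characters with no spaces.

Answer: AAADDDDDDDDDDDD

Derivation:
Tracking allowed requests in the window:
  req#1 t=10ms: ALLOW
  req#2 t=10ms: ALLOW
  req#3 t=10ms: ALLOW
  req#4 t=10ms: DENY
  req#5 t=10ms: DENY
  req#6 t=10ms: DENY
  req#7 t=10ms: DENY
  req#8 t=10ms: DENY
  req#9 t=10ms: DENY
  req#10 t=10ms: DENY
  req#11 t=10ms: DENY
  req#12 t=10ms: DENY
  req#13 t=10ms: DENY
  req#14 t=10ms: DENY
  req#15 t=10ms: DENY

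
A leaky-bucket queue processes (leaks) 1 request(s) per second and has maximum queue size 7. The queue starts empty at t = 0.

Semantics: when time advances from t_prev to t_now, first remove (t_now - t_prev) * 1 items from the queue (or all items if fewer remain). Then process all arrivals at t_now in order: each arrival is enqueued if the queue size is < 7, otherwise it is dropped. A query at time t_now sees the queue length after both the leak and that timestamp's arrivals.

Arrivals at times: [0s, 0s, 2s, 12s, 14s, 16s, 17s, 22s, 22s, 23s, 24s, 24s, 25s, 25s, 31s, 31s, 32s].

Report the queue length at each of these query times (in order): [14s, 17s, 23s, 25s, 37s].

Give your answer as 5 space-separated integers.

Queue lengths at query times:
  query t=14s: backlog = 1
  query t=17s: backlog = 1
  query t=23s: backlog = 2
  query t=25s: backlog = 4
  query t=37s: backlog = 0

Answer: 1 1 2 4 0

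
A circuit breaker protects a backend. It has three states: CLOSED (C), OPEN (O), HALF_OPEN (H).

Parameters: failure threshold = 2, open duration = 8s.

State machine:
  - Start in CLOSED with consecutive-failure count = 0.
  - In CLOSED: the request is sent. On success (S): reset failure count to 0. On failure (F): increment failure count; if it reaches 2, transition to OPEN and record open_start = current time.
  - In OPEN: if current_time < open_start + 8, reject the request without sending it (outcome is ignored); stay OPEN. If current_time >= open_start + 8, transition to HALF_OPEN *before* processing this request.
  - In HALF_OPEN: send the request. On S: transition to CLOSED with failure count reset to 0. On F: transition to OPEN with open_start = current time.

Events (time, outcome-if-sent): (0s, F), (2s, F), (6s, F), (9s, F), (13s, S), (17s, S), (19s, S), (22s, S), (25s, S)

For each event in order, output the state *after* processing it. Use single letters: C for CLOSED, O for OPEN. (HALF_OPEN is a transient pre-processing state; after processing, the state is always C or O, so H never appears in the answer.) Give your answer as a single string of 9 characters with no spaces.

State after each event:
  event#1 t=0s outcome=F: state=CLOSED
  event#2 t=2s outcome=F: state=OPEN
  event#3 t=6s outcome=F: state=OPEN
  event#4 t=9s outcome=F: state=OPEN
  event#5 t=13s outcome=S: state=CLOSED
  event#6 t=17s outcome=S: state=CLOSED
  event#7 t=19s outcome=S: state=CLOSED
  event#8 t=22s outcome=S: state=CLOSED
  event#9 t=25s outcome=S: state=CLOSED

Answer: COOOCCCCC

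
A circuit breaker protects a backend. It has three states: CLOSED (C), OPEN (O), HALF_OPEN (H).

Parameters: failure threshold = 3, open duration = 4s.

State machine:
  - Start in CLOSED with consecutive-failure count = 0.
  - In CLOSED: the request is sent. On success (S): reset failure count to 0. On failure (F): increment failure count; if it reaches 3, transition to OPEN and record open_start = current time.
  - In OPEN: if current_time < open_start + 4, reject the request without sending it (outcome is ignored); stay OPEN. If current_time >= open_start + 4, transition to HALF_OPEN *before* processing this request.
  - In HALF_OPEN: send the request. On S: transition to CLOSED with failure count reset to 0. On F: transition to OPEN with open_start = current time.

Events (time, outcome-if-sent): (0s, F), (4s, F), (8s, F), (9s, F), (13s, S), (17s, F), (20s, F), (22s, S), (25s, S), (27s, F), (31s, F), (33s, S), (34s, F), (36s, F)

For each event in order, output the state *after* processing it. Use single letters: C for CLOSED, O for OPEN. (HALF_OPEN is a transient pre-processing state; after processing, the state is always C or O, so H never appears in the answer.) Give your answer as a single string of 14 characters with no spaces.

Answer: CCOOCCCCCCCCCC

Derivation:
State after each event:
  event#1 t=0s outcome=F: state=CLOSED
  event#2 t=4s outcome=F: state=CLOSED
  event#3 t=8s outcome=F: state=OPEN
  event#4 t=9s outcome=F: state=OPEN
  event#5 t=13s outcome=S: state=CLOSED
  event#6 t=17s outcome=F: state=CLOSED
  event#7 t=20s outcome=F: state=CLOSED
  event#8 t=22s outcome=S: state=CLOSED
  event#9 t=25s outcome=S: state=CLOSED
  event#10 t=27s outcome=F: state=CLOSED
  event#11 t=31s outcome=F: state=CLOSED
  event#12 t=33s outcome=S: state=CLOSED
  event#13 t=34s outcome=F: state=CLOSED
  event#14 t=36s outcome=F: state=CLOSED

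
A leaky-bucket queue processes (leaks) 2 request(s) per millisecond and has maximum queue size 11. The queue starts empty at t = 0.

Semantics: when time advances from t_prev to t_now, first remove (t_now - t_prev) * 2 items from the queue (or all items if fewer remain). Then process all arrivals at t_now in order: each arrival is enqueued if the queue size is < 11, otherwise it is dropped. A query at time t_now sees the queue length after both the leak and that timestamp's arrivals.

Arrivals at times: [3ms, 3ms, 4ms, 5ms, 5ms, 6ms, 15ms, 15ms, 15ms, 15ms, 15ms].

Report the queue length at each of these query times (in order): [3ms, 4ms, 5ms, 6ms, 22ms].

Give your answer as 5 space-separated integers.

Queue lengths at query times:
  query t=3ms: backlog = 2
  query t=4ms: backlog = 1
  query t=5ms: backlog = 2
  query t=6ms: backlog = 1
  query t=22ms: backlog = 0

Answer: 2 1 2 1 0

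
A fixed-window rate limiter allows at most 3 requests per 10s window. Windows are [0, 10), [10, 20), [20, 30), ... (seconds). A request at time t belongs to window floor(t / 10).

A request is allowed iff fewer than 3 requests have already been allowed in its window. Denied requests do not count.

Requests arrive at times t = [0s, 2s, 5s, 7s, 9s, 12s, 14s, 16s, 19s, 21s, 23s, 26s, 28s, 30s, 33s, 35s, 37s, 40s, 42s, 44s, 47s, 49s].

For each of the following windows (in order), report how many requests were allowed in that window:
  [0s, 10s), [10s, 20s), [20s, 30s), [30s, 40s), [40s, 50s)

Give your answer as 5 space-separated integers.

Answer: 3 3 3 3 3

Derivation:
Processing requests:
  req#1 t=0s (window 0): ALLOW
  req#2 t=2s (window 0): ALLOW
  req#3 t=5s (window 0): ALLOW
  req#4 t=7s (window 0): DENY
  req#5 t=9s (window 0): DENY
  req#6 t=12s (window 1): ALLOW
  req#7 t=14s (window 1): ALLOW
  req#8 t=16s (window 1): ALLOW
  req#9 t=19s (window 1): DENY
  req#10 t=21s (window 2): ALLOW
  req#11 t=23s (window 2): ALLOW
  req#12 t=26s (window 2): ALLOW
  req#13 t=28s (window 2): DENY
  req#14 t=30s (window 3): ALLOW
  req#15 t=33s (window 3): ALLOW
  req#16 t=35s (window 3): ALLOW
  req#17 t=37s (window 3): DENY
  req#18 t=40s (window 4): ALLOW
  req#19 t=42s (window 4): ALLOW
  req#20 t=44s (window 4): ALLOW
  req#21 t=47s (window 4): DENY
  req#22 t=49s (window 4): DENY

Allowed counts by window: 3 3 3 3 3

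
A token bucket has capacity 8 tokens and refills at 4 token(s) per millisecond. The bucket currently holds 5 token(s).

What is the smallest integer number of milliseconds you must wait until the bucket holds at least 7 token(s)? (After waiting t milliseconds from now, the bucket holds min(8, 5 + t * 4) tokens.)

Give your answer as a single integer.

Answer: 1

Derivation:
Need 5 + t * 4 >= 7, so t >= 2/4.
Smallest integer t = ceil(2/4) = 1.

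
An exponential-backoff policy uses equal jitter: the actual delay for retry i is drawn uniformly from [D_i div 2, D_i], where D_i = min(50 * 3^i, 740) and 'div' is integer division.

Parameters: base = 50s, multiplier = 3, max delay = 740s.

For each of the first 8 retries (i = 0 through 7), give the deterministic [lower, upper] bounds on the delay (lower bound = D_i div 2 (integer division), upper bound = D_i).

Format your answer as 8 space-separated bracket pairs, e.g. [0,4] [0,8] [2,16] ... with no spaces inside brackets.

Computing bounds per retry:
  i=0: D_i=min(50*3^0,740)=50, bounds=[25,50]
  i=1: D_i=min(50*3^1,740)=150, bounds=[75,150]
  i=2: D_i=min(50*3^2,740)=450, bounds=[225,450]
  i=3: D_i=min(50*3^3,740)=740, bounds=[370,740]
  i=4: D_i=min(50*3^4,740)=740, bounds=[370,740]
  i=5: D_i=min(50*3^5,740)=740, bounds=[370,740]
  i=6: D_i=min(50*3^6,740)=740, bounds=[370,740]
  i=7: D_i=min(50*3^7,740)=740, bounds=[370,740]

Answer: [25,50] [75,150] [225,450] [370,740] [370,740] [370,740] [370,740] [370,740]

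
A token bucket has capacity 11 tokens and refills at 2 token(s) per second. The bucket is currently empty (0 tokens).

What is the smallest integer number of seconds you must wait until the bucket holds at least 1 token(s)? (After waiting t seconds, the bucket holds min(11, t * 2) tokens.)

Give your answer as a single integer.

Need t * 2 >= 1, so t >= 1/2.
Smallest integer t = ceil(1/2) = 1.

Answer: 1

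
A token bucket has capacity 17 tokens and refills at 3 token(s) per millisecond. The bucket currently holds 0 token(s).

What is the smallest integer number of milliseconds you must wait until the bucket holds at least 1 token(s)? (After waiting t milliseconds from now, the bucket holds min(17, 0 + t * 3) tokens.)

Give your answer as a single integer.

Need 0 + t * 3 >= 1, so t >= 1/3.
Smallest integer t = ceil(1/3) = 1.

Answer: 1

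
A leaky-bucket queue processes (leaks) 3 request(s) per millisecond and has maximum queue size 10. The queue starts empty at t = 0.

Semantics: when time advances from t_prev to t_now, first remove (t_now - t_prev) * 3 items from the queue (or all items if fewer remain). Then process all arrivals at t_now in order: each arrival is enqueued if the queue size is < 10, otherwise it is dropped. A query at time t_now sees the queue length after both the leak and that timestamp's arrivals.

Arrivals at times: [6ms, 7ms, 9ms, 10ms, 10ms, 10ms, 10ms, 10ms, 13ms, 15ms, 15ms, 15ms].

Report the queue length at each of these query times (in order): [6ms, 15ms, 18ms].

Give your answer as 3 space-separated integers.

Answer: 1 3 0

Derivation:
Queue lengths at query times:
  query t=6ms: backlog = 1
  query t=15ms: backlog = 3
  query t=18ms: backlog = 0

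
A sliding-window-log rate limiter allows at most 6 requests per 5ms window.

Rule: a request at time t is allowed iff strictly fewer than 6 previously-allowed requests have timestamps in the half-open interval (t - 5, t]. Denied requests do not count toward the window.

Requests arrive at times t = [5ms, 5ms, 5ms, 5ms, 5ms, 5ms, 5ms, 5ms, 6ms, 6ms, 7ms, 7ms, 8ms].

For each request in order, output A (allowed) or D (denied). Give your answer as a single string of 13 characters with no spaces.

Answer: AAAAAADDDDDDD

Derivation:
Tracking allowed requests in the window:
  req#1 t=5ms: ALLOW
  req#2 t=5ms: ALLOW
  req#3 t=5ms: ALLOW
  req#4 t=5ms: ALLOW
  req#5 t=5ms: ALLOW
  req#6 t=5ms: ALLOW
  req#7 t=5ms: DENY
  req#8 t=5ms: DENY
  req#9 t=6ms: DENY
  req#10 t=6ms: DENY
  req#11 t=7ms: DENY
  req#12 t=7ms: DENY
  req#13 t=8ms: DENY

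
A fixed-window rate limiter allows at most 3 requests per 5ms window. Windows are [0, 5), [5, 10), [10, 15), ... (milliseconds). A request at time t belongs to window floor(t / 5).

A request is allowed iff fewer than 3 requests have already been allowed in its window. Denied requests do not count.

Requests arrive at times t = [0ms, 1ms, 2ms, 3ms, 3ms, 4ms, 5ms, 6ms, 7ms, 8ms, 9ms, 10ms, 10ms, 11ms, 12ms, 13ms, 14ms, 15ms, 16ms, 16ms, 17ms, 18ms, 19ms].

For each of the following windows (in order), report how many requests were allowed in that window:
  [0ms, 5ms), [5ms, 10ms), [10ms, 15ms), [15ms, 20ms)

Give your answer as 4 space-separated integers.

Processing requests:
  req#1 t=0ms (window 0): ALLOW
  req#2 t=1ms (window 0): ALLOW
  req#3 t=2ms (window 0): ALLOW
  req#4 t=3ms (window 0): DENY
  req#5 t=3ms (window 0): DENY
  req#6 t=4ms (window 0): DENY
  req#7 t=5ms (window 1): ALLOW
  req#8 t=6ms (window 1): ALLOW
  req#9 t=7ms (window 1): ALLOW
  req#10 t=8ms (window 1): DENY
  req#11 t=9ms (window 1): DENY
  req#12 t=10ms (window 2): ALLOW
  req#13 t=10ms (window 2): ALLOW
  req#14 t=11ms (window 2): ALLOW
  req#15 t=12ms (window 2): DENY
  req#16 t=13ms (window 2): DENY
  req#17 t=14ms (window 2): DENY
  req#18 t=15ms (window 3): ALLOW
  req#19 t=16ms (window 3): ALLOW
  req#20 t=16ms (window 3): ALLOW
  req#21 t=17ms (window 3): DENY
  req#22 t=18ms (window 3): DENY
  req#23 t=19ms (window 3): DENY

Allowed counts by window: 3 3 3 3

Answer: 3 3 3 3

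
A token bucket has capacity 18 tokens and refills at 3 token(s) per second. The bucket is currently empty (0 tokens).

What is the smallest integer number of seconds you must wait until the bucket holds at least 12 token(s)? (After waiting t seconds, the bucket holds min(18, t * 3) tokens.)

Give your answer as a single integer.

Need t * 3 >= 12, so t >= 12/3.
Smallest integer t = ceil(12/3) = 4.

Answer: 4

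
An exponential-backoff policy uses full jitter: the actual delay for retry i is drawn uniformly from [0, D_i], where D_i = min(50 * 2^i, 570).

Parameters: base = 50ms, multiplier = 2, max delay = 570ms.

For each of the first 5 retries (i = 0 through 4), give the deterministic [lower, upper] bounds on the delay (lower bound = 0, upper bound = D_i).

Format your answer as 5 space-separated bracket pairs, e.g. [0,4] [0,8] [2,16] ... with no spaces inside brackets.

Computing bounds per retry:
  i=0: D_i=min(50*2^0,570)=50, bounds=[0,50]
  i=1: D_i=min(50*2^1,570)=100, bounds=[0,100]
  i=2: D_i=min(50*2^2,570)=200, bounds=[0,200]
  i=3: D_i=min(50*2^3,570)=400, bounds=[0,400]
  i=4: D_i=min(50*2^4,570)=570, bounds=[0,570]

Answer: [0,50] [0,100] [0,200] [0,400] [0,570]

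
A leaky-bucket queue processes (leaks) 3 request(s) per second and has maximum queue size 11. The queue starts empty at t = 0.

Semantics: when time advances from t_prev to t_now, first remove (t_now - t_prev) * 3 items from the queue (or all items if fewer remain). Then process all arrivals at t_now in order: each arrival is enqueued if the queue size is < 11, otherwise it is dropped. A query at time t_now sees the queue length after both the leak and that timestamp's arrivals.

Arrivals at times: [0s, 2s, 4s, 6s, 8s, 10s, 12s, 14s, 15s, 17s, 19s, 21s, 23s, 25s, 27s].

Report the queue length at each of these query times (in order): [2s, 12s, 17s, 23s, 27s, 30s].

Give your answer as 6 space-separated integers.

Answer: 1 1 1 1 1 0

Derivation:
Queue lengths at query times:
  query t=2s: backlog = 1
  query t=12s: backlog = 1
  query t=17s: backlog = 1
  query t=23s: backlog = 1
  query t=27s: backlog = 1
  query t=30s: backlog = 0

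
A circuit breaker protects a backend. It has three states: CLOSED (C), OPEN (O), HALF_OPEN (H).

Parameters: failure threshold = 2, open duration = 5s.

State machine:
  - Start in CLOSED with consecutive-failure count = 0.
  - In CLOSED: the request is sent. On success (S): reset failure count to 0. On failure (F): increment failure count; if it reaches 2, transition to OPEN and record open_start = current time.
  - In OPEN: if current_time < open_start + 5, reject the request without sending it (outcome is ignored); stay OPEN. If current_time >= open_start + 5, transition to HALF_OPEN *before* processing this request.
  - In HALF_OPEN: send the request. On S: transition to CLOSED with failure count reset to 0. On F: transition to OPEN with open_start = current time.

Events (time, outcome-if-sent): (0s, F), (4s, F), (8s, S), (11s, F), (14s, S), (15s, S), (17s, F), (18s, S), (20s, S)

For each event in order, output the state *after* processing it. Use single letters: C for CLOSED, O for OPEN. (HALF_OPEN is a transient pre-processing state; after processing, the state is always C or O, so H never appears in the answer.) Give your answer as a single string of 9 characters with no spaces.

State after each event:
  event#1 t=0s outcome=F: state=CLOSED
  event#2 t=4s outcome=F: state=OPEN
  event#3 t=8s outcome=S: state=OPEN
  event#4 t=11s outcome=F: state=OPEN
  event#5 t=14s outcome=S: state=OPEN
  event#6 t=15s outcome=S: state=OPEN
  event#7 t=17s outcome=F: state=OPEN
  event#8 t=18s outcome=S: state=OPEN
  event#9 t=20s outcome=S: state=OPEN

Answer: COOOOOOOO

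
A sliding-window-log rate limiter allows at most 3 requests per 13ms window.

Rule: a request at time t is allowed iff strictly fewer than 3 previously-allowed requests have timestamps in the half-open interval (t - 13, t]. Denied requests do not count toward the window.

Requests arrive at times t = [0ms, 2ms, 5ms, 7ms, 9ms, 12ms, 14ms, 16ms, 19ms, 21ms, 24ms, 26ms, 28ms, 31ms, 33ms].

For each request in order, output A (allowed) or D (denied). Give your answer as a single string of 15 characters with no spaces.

Answer: AAADDDAAADDDAAA

Derivation:
Tracking allowed requests in the window:
  req#1 t=0ms: ALLOW
  req#2 t=2ms: ALLOW
  req#3 t=5ms: ALLOW
  req#4 t=7ms: DENY
  req#5 t=9ms: DENY
  req#6 t=12ms: DENY
  req#7 t=14ms: ALLOW
  req#8 t=16ms: ALLOW
  req#9 t=19ms: ALLOW
  req#10 t=21ms: DENY
  req#11 t=24ms: DENY
  req#12 t=26ms: DENY
  req#13 t=28ms: ALLOW
  req#14 t=31ms: ALLOW
  req#15 t=33ms: ALLOW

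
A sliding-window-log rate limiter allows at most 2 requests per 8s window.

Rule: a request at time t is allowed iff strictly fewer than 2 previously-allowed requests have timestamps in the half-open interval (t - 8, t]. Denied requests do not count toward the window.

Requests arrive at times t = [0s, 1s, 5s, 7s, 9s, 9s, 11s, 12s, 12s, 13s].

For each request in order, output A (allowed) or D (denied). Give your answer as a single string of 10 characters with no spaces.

Tracking allowed requests in the window:
  req#1 t=0s: ALLOW
  req#2 t=1s: ALLOW
  req#3 t=5s: DENY
  req#4 t=7s: DENY
  req#5 t=9s: ALLOW
  req#6 t=9s: ALLOW
  req#7 t=11s: DENY
  req#8 t=12s: DENY
  req#9 t=12s: DENY
  req#10 t=13s: DENY

Answer: AADDAADDDD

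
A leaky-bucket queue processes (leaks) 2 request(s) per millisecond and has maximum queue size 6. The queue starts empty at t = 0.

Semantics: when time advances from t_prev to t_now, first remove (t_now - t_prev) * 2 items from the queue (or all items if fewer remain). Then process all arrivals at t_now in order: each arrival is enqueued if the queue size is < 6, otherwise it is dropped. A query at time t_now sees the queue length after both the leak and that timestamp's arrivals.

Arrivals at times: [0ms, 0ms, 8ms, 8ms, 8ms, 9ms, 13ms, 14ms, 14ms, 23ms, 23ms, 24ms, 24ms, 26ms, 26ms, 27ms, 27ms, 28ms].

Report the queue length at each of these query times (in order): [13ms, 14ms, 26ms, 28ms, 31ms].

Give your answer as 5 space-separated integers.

Queue lengths at query times:
  query t=13ms: backlog = 1
  query t=14ms: backlog = 2
  query t=26ms: backlog = 2
  query t=28ms: backlog = 1
  query t=31ms: backlog = 0

Answer: 1 2 2 1 0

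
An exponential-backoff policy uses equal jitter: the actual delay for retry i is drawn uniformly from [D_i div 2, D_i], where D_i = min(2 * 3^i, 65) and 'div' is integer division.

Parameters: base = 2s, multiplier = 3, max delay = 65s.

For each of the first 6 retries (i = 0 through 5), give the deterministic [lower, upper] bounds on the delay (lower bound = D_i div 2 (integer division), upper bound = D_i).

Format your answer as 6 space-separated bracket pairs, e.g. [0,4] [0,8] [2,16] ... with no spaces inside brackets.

Answer: [1,2] [3,6] [9,18] [27,54] [32,65] [32,65]

Derivation:
Computing bounds per retry:
  i=0: D_i=min(2*3^0,65)=2, bounds=[1,2]
  i=1: D_i=min(2*3^1,65)=6, bounds=[3,6]
  i=2: D_i=min(2*3^2,65)=18, bounds=[9,18]
  i=3: D_i=min(2*3^3,65)=54, bounds=[27,54]
  i=4: D_i=min(2*3^4,65)=65, bounds=[32,65]
  i=5: D_i=min(2*3^5,65)=65, bounds=[32,65]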